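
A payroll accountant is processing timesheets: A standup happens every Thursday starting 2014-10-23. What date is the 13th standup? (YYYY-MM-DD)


First occurrence: 2014-10-23 (occurrence 1)
Each occurrence is 7 days after the previous.
Occurrence 13 is 12 weeks after the first.
12 weeks = 84 days
2014-10-23 + 84 days = 2015-01-15

2015-01-15


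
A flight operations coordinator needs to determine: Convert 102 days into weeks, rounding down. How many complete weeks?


Total days: 102
Days per week: 7
Division: 102 / 7 = 14 remainder 4
Complete weeks: 14
Remaining days: 4

14


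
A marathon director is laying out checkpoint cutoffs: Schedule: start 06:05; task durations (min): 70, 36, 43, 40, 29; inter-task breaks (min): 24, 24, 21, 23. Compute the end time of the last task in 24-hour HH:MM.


Start: 06:05 = 365 min from midnight
  after task 1 (70 min): 07:15
  after break (24 min): 07:39
  after task 2 (36 min): 08:15
  after break (24 min): 08:39
  after task 3 (43 min): 09:22
  after break (21 min): 09:43
  after task 4 (40 min): 10:23
  after break (23 min): 10:46
  after task 5 (29 min): 11:15
Total elapsed: 310 minutes
End time: 11:15

11:15


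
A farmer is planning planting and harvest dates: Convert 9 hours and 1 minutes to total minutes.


Hours: 9
Minutes: 1
Convert hours to minutes: 9 x 60 = 540
Add remaining minutes: 540 + 1 = 541

541


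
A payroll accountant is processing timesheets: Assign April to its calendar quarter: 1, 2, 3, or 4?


Month: April (month 4)
Q1: January-March (months 1-3)
Q2: April-June (months 4-6)
Q3: July-September (months 7-9)
Q4: October-December (months 10-12)
Month 4 falls in Q2

2


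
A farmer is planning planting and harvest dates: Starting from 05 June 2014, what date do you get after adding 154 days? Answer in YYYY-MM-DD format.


Start: 2014-06-05
Adding 154 days
Days remaining in June: 25
After June: 129 days still to add
July 2014: 31 days, 98 remaining
August 2014: 31 days, 67 remaining
September 2014: 30 days, 37 remaining
October 2014: 31 days, 6 remaining
Result: 2014-11-06

2014-11-06


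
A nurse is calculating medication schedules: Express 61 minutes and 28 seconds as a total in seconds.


Minutes: 61
Seconds: 28
Convert minutes to seconds: 61 x 60 = 3660
Add remaining seconds: 3660 + 28 = 3688

3688


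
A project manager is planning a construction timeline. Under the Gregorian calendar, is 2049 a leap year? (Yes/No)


Year: 2049
Divisible by 4? 2049 / 4 = 512.25 -> No
Not divisible by 4, so NOT a leap year

No


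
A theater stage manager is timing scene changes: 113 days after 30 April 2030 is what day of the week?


Start: 2030-04-30 (Tuesday)
Step 1 - find target date: add 113 days
  2030-04-30 + 113 days = 2030-08-21
Step 2 - day of week:
  113 mod 7 = 1
  Tuesday + 1 days -> Wednesday
Result: Wednesday (2030-08-21)

Wednesday


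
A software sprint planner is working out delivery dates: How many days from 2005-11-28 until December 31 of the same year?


Start: November 28, 2005
End: December 31, 2005
Days left in November: 2
December: 31
Sum of remaining months: 31
Total: 2 + 31 = 33

33


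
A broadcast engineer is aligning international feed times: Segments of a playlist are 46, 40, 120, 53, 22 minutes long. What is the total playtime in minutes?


Durations: 46, 40, 120, 53, 22
Running sum: 46
+ 40 = 86
+ 120 = 206
+ 53 = 259
+ 22 = 281
Total duration: 281 minutes
That is 4 hours and 41 minutes

281


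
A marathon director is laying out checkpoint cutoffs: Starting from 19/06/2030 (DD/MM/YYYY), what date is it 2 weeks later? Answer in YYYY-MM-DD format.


Start: 2030-06-19
Weeks to add: 2
Convert to days: 2 x 7 = 14 days
Add 14 days to 2030-06-19
Result: 2030-07-03

2030-07-03


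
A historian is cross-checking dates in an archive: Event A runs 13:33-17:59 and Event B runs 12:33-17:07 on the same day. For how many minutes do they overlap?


Interval A: [813, 1079] minutes from midnight
Interval B: [753, 1027] minutes from midnight
Overlap start = max(813, 753) = 813
Overlap end = min(1079, 1027) = 1027
Overlap = 1027 - 813 = 214 minutes

214


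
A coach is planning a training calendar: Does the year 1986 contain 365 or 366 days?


Year: 1986
Check leap year rules:
Divisible by 4? No
1986 is not a leap year
Days: 365

365


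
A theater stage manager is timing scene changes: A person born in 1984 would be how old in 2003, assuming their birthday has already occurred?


Birth year: 1984
Current year: 2003
Age = current year - birth year
Age = 2003 - 1984 = 19

19


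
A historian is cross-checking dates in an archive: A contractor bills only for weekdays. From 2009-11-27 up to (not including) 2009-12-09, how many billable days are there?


Start: 2009-11-27 (Friday)
End (exclusive): 2009-12-09 (Wednesday)
Total calendar days: 12
Full weeks: 12 // 7 = 1 -> 5 weekdays
Remaining 5 days starting on Friday:
  Fri(w), Sat(-), Sun(-), Mon(w), Tue(w) -> 3 weekdays
Total business days: 5 + 3 = 8

8


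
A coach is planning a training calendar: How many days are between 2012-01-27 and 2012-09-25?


Start date: 2012-01-27
End date: 2012-09-25
Jan 2012: +5 days
Feb 2012: +29 days
Mar 2012: +31 days
... (6 more months)
Total: 242 days

242


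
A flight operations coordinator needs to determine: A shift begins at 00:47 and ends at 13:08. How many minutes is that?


Start time: 00:47 = 47 minutes from midnight
End time: 13:08 = 788 minutes from midnight
Difference: 788 - 47 = 741 minutes
That is 12 hours and 21 minutes

741


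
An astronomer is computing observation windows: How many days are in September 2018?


Month: September
Year: 2018
September is a 30-day month
Total: 30 days

30


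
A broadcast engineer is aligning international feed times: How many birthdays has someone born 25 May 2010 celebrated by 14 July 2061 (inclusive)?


Birth: 2010-05-25
Reference: 2061-07-14
Year difference: 2061 - 2010 = 51
Has birthday (05-25) occurred by 07-14? Yes
Age in full years: 51

51


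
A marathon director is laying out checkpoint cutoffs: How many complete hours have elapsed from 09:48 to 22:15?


Start: 09:48
End: 22:15
Hour difference: 22 - 9 = 13 hours
Minute difference: 15 - 48 = -33 minutes
Total minutes: 747
Complete hours: 747 / 60 = 12 (remainder 27)

12


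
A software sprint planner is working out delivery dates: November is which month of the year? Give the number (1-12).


Calendar month order:
10. October
11. November <--
12. December
November is month number 11

11


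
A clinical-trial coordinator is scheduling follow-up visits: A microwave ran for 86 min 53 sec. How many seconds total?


Minutes: 86
Extra seconds: 53
Seconds per minute: 60
Minutes to seconds: 86 x 60 = 5160
Total: 5160 + 53 = 5213

5213


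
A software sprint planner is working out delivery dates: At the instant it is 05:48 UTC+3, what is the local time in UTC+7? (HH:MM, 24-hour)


Local time: 05:48 at UTC+3 (offset 3h)
Target zone: UTC+7 (offset 7h)
Difference: 7 - (3) = 4 hours
Calculation: 5 + (4) = 9
Result: 09:48

09:48


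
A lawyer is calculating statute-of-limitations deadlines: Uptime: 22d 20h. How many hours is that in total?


Days: 22
Extra hours: 20
Hours per day: 24
Days to hours: 22 x 24 = 528
Total: 528 + 20 = 548

548


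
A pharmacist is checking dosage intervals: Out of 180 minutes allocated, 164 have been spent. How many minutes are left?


Total budget: 180 minutes
Time used: 164 minutes
Remaining: 180 - 164 = 16 minutes
Percent used: 91.1%
Percent remaining: 8.9%

16


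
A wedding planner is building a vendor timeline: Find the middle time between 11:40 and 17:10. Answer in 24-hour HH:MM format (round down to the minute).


Start time: 11:40 = 700 minutes from midnight
End time: 17:10 = 1030 minutes from midnight
Sum: 700 + 1030 = 1730
Midpoint: 1730 / 2 = 865 minutes
Convert: 865 / 60 = 14 hours, 25 minutes
Result: 14:25

14:25


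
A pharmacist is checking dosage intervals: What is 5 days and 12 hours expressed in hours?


Days: 5
Extra hours: 12
Hours per day: 24
Days to hours: 5 x 24 = 120
Total: 120 + 12 = 132

132


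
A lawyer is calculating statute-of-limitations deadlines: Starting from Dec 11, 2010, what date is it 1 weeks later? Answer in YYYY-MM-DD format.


Start: 2010-12-11
Weeks to add: 1
Convert to days: 1 x 7 = 7 days
Add 7 days to 2010-12-11
Result: 2010-12-18

2010-12-18


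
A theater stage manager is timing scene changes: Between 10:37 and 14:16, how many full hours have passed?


Start: 10:37
End: 14:16
Hour difference: 14 - 10 = 4 hours
Minute difference: 16 - 37 = -21 minutes
Total minutes: 219
Complete hours: 219 / 60 = 3 (remainder 39)

3


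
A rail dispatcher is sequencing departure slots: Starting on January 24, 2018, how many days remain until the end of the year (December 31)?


Start: January 24, 2018
End: December 31, 2018
Days left in January: 7
February: 28
March: 31
April: 30
May: 31
... plus remaining months
Sum of remaining months: 334
Total: 7 + 334 = 341

341


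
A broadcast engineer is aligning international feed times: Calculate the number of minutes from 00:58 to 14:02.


Start time: 00:58 = 58 minutes from midnight
End time: 14:02 = 842 minutes from midnight
Difference: 842 - 58 = 784 minutes
That is 13 hours and 4 minutes

784


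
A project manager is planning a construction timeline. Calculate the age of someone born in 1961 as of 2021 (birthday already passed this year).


Birth year: 1961
Current year: 2021
Age = current year - birth year
Age = 2021 - 1961 = 60

60


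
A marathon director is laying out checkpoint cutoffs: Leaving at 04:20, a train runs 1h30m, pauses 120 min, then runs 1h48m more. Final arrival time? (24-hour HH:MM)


Depart: 04:20
Leg 1: +90 min -> 05:50
Layover: +120 min -> 07:50
Leg 2: +108 min -> 09:38
Total travel: 318 minutes = 5h 18m
Arrival: 09:38

09:38


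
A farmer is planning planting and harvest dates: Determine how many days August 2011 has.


Month: August
Year: 2011
August is a 31-day month
Total: 31 days

31


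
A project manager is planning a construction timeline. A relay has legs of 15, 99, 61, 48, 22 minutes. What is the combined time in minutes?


Durations: 15, 99, 61, 48, 22
Running sum: 15
+ 99 = 114
+ 61 = 175
+ 48 = 223
+ 22 = 245
Total duration: 245 minutes
That is 4 hours and 5 minutes

245


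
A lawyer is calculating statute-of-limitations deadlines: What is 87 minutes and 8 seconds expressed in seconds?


Minutes: 87
Extra seconds: 8
Seconds per minute: 60
Minutes to seconds: 87 x 60 = 5220
Total: 5220 + 8 = 5228

5228


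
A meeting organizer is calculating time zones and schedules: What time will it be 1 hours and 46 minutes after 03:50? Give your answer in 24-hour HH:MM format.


Start time: 03:50
Adding: 1 hours 46 minutes
Minutes: 50 + 46 = 96
Minute overflow: 96 >= 60, so carry 1 hour, minutes = 36
Hours: 3 + 1 + 1 = 5
Result: 05:36

05:36


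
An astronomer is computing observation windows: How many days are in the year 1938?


Year: 1938
Check leap year rules:
Divisible by 4? No
1938 is not a leap year
Days: 365

365


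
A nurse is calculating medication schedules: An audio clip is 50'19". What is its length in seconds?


Minutes: 50
Seconds: 19
Convert minutes to seconds: 50 x 60 = 3000
Add remaining seconds: 3000 + 19 = 3019

3019


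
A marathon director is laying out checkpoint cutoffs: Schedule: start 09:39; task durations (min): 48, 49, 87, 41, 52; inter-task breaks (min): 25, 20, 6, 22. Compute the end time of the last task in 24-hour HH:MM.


Start: 09:39 = 579 min from midnight
  after task 1 (48 min): 10:27
  after break (25 min): 10:52
  after task 2 (49 min): 11:41
  after break (20 min): 12:01
  after task 3 (87 min): 13:28
  after break (6 min): 13:34
  after task 4 (41 min): 14:15
  after break (22 min): 14:37
  after task 5 (52 min): 15:29
Total elapsed: 350 minutes
End time: 15:29

15:29


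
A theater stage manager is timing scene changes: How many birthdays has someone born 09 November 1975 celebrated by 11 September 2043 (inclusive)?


Birth: 1975-11-09
Reference: 2043-09-11
Year difference: 2043 - 1975 = 68
Has birthday (11-09) occurred by 09-11? No
Birthday not yet reached this year -> subtract 1
Age in full years: 67

67


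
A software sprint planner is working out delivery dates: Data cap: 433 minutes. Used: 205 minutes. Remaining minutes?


Total budget: 433 minutes
Time used: 205 minutes
Remaining: 433 - 205 = 228 minutes
Percent used: 47.3%
Percent remaining: 52.7%

228


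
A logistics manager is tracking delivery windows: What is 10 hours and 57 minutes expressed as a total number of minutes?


Hours: 10
Minutes: 57
Convert hours to minutes: 10 x 60 = 600
Add remaining minutes: 600 + 57 = 657

657


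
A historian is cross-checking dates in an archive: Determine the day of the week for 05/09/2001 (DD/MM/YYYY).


Date: 2001-09-05
January 1, 2001 is a Monday
Day of year: 248
Offset from Jan 1: 247 days
247 mod 7 = 2
Result: Wednesday

Wednesday


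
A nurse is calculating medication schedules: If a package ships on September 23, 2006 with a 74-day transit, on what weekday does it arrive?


Start: 2006-09-23 (Saturday)
Step 1 - find target date: add 74 days
  2006-09-23 + 74 days = 2006-12-06
Step 2 - day of week:
  74 mod 7 = 4
  Saturday + 4 days -> Wednesday
Result: Wednesday (2006-12-06)

Wednesday


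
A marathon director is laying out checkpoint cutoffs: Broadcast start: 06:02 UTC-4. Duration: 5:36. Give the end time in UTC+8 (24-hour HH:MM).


Start: 06:02 in UTC-4
Step 1 - add duration:
  minutes: 2 + 36 = 38
  hours: 6 + 5 + 0 = 11
  end in UTC-4: 11:38
Step 2 - convert UTC-4 -> UTC+8:
  offset difference: 8 - (-4) = 12 hours
  11 + (12) = 23 -> mod 24 = 23
Result: 23:38 in UTC+8

23:38


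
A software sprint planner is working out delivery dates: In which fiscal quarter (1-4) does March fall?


Month: March (month 3)
Q1: January-March (months 1-3)
Q2: April-June (months 4-6)
Q3: July-September (months 7-9)
Q4: October-December (months 10-12)
Month 3 falls in Q1

1


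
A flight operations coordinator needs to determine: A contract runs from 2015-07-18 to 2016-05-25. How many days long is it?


Start date: 2015-07-18
End date: 2016-05-25
Jul 2015: +14 days
Aug 2015: +31 days
Sep 2015: +30 days
... (8 more months)
Total: 312 days

312


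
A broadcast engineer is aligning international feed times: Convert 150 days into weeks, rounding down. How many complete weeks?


Total days: 150
Days per week: 7
Division: 150 / 7 = 21 remainder 3
Complete weeks: 21
Remaining days: 3

21


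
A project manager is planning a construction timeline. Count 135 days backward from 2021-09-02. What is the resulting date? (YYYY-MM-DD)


Start: 2021-09-02
Subtracting 135 days
Days already passed in September: 2
After going back through September: 133 more days to subtract
August 2021: 31 days, 102 remaining
July 2021: 31 days, 71 remaining
June 2021: 30 days, 41 remaining
May 2021: 31 days, 10 remaining
Result: 2021-04-20

2021-04-20


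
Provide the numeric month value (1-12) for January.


Calendar month order:
1. January <--
2. February
January is month number 1

1


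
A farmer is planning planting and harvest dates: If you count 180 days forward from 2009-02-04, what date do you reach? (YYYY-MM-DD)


Start: 2009-02-04
Adding 180 days
Days remaining in February: 24
After February: 156 days still to add
March 2009: 31 days, 125 remaining
April 2009: 30 days, 95 remaining
May 2009: 31 days, 64 remaining
June 2009: 30 days, 34 remaining
Result: 2009-08-03

2009-08-03


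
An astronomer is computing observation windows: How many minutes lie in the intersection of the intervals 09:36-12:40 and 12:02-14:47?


Interval A: [576, 760] minutes from midnight
Interval B: [722, 887] minutes from midnight
Overlap start = max(576, 722) = 722
Overlap end = min(760, 887) = 760
Overlap = 760 - 722 = 38 minutes

38


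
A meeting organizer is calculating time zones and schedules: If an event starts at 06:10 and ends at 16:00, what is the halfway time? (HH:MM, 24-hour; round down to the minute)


Start time: 06:10 = 370 minutes from midnight
End time: 16:00 = 960 minutes from midnight
Sum: 370 + 960 = 1330
Midpoint: 1330 / 2 = 665 minutes
Convert: 665 / 60 = 11 hours, 5 minutes
Result: 11:05

11:05


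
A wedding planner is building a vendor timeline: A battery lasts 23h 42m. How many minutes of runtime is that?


Hours: 23
Extra minutes: 42
Minutes per hour: 60
Hours to minutes: 23 x 60 = 1380
Total: 1380 + 42 = 1422

1422


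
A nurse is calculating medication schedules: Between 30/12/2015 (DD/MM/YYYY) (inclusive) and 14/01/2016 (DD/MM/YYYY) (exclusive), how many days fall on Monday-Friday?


Start: 2015-12-30 (Wednesday)
End (exclusive): 2016-01-14 (Thursday)
Total calendar days: 15
Full weeks: 15 // 7 = 2 -> 10 weekdays
Remaining 1 days starting on Wednesday:
  Wed(w) -> 1 weekdays
Total business days: 10 + 1 = 11

11


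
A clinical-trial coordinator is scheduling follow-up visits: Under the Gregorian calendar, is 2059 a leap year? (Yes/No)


Year: 2059
Divisible by 4? 2059 / 4 = 514.75 -> No
Not divisible by 4, so NOT a leap year

No


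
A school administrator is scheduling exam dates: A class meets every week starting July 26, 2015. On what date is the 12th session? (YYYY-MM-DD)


First occurrence: 2015-07-26 (occurrence 1)
Each occurrence is 7 days after the previous.
Occurrence 12 is 11 weeks after the first.
11 weeks = 77 days
2015-07-26 + 77 days = 2015-10-11

2015-10-11


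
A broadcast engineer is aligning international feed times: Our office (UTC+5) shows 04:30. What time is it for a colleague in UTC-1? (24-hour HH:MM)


Local time: 04:30 at UTC+5 (offset 5h)
Target zone: UTC-1 (offset -1h)
Difference: -1 - (5) = -6 hours
Calculation: 4 + (-6) = -2
Wraparound: (-2) mod 24 = 22
Result: 22:30

22:30


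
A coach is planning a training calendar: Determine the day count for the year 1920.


Year: 1920
Check leap year rules:
Divisible by 4? Yes
Divisible by 100? No
1920 is a leap year
Days: 366

366


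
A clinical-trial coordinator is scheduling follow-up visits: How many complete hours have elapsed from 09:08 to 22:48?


Start: 09:08
End: 22:48
Hour difference: 22 - 9 = 13 hours
Minute difference: 48 - 8 = 40 minutes
Total minutes: 820
Complete hours: 820 / 60 = 13 (remainder 40)

13


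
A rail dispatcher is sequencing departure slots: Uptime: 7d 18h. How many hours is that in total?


Days: 7
Extra hours: 18
Hours per day: 24
Days to hours: 7 x 24 = 168
Total: 168 + 18 = 186

186


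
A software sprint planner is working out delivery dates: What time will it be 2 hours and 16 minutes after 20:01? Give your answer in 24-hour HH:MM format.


Start time: 20:01
Adding: 2 hours 16 minutes
Minutes: 1 + 16 = 17
Hours: 20 + 2 + 0 = 22
Result: 22:17

22:17


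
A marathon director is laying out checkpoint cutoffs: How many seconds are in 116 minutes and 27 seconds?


Minutes: 116
Seconds: 27
Convert minutes to seconds: 116 x 60 = 6960
Add remaining seconds: 6960 + 27 = 6987

6987


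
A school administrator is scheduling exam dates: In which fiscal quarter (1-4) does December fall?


Month: December (month 12)
Q1: January-March (months 1-3)
Q2: April-June (months 4-6)
Q3: July-September (months 7-9)
Q4: October-December (months 10-12)
Month 12 falls in Q4

4


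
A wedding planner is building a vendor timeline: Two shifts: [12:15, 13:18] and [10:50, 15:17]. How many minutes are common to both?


Interval A: [735, 798] minutes from midnight
Interval B: [650, 917] minutes from midnight
Overlap start = max(735, 650) = 735
Overlap end = min(798, 917) = 798
Overlap = 798 - 735 = 63 minutes

63


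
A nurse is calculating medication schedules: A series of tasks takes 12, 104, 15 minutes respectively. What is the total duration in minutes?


Durations: 12, 104, 15
Running sum: 12
+ 104 = 116
+ 15 = 131
Total duration: 131 minutes
That is 2 hours and 11 minutes

131


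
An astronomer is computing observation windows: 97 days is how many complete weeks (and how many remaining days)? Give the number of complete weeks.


Total days: 97
Days per week: 7
Division: 97 / 7 = 13 remainder 6
Complete weeks: 13
Remaining days: 6

13


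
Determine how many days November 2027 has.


Month: November
Year: 2027
November is a 30-day month
Total: 30 days

30


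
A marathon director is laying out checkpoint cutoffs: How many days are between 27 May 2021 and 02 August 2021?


Start date: 2021-05-27
End date: 2021-08-02
May 2021: +5 days
Jun 2021: +30 days
Jul 2021: +31 days
Aug 2021: +1 days
Total: 67 days

67


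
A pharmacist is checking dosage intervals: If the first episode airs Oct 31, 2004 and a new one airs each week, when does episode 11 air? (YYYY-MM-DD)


First occurrence: 2004-10-31 (occurrence 1)
Each occurrence is 7 days after the previous.
Occurrence 11 is 10 weeks after the first.
10 weeks = 70 days
2004-10-31 + 70 days = 2005-01-09

2005-01-09


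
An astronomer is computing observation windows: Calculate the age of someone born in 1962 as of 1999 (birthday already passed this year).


Birth year: 1962
Current year: 1999
Age = current year - birth year
Age = 1999 - 1962 = 37

37


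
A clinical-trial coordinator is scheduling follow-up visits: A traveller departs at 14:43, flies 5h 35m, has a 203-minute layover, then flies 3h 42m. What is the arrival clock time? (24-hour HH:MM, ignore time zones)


Depart: 14:43
Leg 1: +335 min -> 20:18
Layover: +203 min -> 23:41
Leg 2: +222 min -> 03:23
Total travel: 760 minutes = 12h 40m
Arrival: 03:23

03:23


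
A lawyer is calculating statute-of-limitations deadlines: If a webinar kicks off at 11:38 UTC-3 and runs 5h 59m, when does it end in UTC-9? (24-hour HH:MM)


Start: 11:38 in UTC-3
Step 1 - add duration:
  minutes: 38 + 59 = 97 (carry 1h)
  hours: 11 + 5 + 1 = 17
  end in UTC-3: 17:37
Step 2 - convert UTC-3 -> UTC-9:
  offset difference: -9 - (-3) = -6 hours
  17 + (-6) = 11 -> mod 24 = 11
Result: 11:37 in UTC-9

11:37


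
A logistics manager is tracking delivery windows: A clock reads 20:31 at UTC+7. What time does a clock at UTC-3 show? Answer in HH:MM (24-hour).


Local time: 20:31 at UTC+7 (offset 7h)
Target zone: UTC-3 (offset -3h)
Difference: -3 - (7) = -10 hours
Calculation: 20 + (-10) = 10
Result: 10:31

10:31


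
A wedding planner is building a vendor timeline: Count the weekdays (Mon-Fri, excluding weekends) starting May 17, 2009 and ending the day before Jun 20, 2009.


Start: 2009-05-17 (Sunday)
End (exclusive): 2009-06-20 (Saturday)
Total calendar days: 34
Full weeks: 34 // 7 = 4 -> 20 weekdays
Remaining 6 days starting on Sunday:
  Sun(-), Mon(w), Tue(w), Wed(w), Thu(w), Fri(w) -> 5 weekdays
Total business days: 20 + 5 = 25

25


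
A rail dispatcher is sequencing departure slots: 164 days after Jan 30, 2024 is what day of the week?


Start: 2024-01-30 (Tuesday)
Step 1 - find target date: add 164 days
  2024-01-30 + 164 days = 2024-07-12
Step 2 - day of week:
  164 mod 7 = 3
  Tuesday + 3 days -> Friday
Result: Friday (2024-07-12)

Friday


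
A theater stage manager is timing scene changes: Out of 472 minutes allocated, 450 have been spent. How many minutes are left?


Total budget: 472 minutes
Time used: 450 minutes
Remaining: 472 - 450 = 22 minutes
Percent used: 95.3%
Percent remaining: 4.7%

22


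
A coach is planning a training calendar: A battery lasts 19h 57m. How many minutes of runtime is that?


Hours: 19
Extra minutes: 57
Minutes per hour: 60
Hours to minutes: 19 x 60 = 1140
Total: 1140 + 57 = 1197

1197


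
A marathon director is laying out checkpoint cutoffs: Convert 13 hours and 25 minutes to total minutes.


Hours: 13
Minutes: 25
Convert hours to minutes: 13 x 60 = 780
Add remaining minutes: 780 + 25 = 805

805


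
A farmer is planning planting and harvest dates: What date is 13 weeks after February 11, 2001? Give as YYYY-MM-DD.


Start: 2001-02-11
Weeks to add: 13
Convert to days: 13 x 7 = 91 days
Add 91 days to 2001-02-11
Result: 2001-05-13

2001-05-13


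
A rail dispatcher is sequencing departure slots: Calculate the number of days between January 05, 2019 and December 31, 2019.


Start: January 05, 2019
End: December 31, 2019
Days left in January: 26
February: 28
March: 31
April: 30
May: 31
... plus remaining months
Sum of remaining months: 334
Total: 26 + 334 = 360

360


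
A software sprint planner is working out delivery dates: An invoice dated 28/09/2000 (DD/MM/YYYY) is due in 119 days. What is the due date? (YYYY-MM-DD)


Start: 2000-09-28
Adding 119 days
Days remaining in September: 2
After September: 117 days still to add
October 2000: 31 days, 86 remaining
November 2000: 30 days, 56 remaining
December 2000: 31 days, 25 remaining
January 2001 has 31 days, need 25
Result: 2001-01-25

2001-01-25


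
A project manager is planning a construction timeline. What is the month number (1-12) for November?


Calendar month order:
10. October
11. November <--
12. December
November is month number 11

11


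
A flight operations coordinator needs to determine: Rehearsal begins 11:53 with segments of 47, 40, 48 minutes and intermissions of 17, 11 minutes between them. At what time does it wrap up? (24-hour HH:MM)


Start: 11:53 = 713 min from midnight
  after task 1 (47 min): 12:40
  after break (17 min): 12:57
  after task 2 (40 min): 13:37
  after break (11 min): 13:48
  after task 3 (48 min): 14:36
Total elapsed: 163 minutes
End time: 14:36

14:36


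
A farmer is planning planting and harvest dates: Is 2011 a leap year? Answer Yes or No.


Year: 2011
Divisible by 4? 2011 / 4 = 502.75 -> No
Not divisible by 4, so NOT a leap year

No


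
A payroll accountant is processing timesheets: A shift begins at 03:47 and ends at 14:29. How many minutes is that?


Start time: 03:47 = 227 minutes from midnight
End time: 14:29 = 869 minutes from midnight
Difference: 869 - 227 = 642 minutes
That is 10 hours and 42 minutes

642


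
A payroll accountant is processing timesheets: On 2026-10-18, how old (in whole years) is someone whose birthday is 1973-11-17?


Birth: 1973-11-17
Reference: 2026-10-18
Year difference: 2026 - 1973 = 53
Has birthday (11-17) occurred by 10-18? No
Birthday not yet reached this year -> subtract 1
Age in full years: 52

52


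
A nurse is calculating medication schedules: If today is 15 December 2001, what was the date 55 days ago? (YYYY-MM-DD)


Start: 2001-12-15
Subtracting 55 days
Days already passed in December: 15
After going back through December: 40 more days to subtract
November 2001: 30 days, 10 remaining
October 2001 has 31 days, need 10
Result: 2001-10-21

2001-10-21


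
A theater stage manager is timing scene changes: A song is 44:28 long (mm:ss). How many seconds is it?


Minutes: 44
Extra seconds: 28
Seconds per minute: 60
Minutes to seconds: 44 x 60 = 2640
Total: 2640 + 28 = 2668

2668


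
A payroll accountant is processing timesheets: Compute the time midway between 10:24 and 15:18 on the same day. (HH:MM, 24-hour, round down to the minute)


Start time: 10:24 = 624 minutes from midnight
End time: 15:18 = 918 minutes from midnight
Sum: 624 + 918 = 1542
Midpoint: 1542 / 2 = 771 minutes
Convert: 771 / 60 = 12 hours, 51 minutes
Result: 12:51

12:51


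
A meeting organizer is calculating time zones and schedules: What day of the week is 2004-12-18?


Date: 2004-12-18
January 1, 2004 is a Thursday
Day of year: 353
Offset from Jan 1: 352 days
352 mod 7 = 2
Result: Saturday

Saturday


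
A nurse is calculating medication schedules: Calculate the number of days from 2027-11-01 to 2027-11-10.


Start date: 2027-11-01
End date: 2027-11-10
Nov 2027: +9 days
Total: 9 days

9


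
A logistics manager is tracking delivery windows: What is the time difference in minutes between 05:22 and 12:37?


Start time: 05:22 = 322 minutes from midnight
End time: 12:37 = 757 minutes from midnight
Difference: 757 - 322 = 435 minutes
That is 7 hours and 15 minutes

435


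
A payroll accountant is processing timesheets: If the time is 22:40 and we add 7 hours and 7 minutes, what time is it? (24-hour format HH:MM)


Start time: 22:40
Adding: 7 hours 7 minutes
Minutes: 40 + 7 = 47
Hours: 22 + 7 + 0 = 29
Hour wraparound: 29 mod 24 = 5
Result: 05:47

05:47


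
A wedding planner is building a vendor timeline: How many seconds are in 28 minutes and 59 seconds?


Minutes: 28
Seconds: 59
Convert minutes to seconds: 28 x 60 = 1680
Add remaining seconds: 1680 + 59 = 1739

1739


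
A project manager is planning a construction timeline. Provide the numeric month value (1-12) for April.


Calendar month order:
3. March
4. April <--
5. May
April is month number 4

4


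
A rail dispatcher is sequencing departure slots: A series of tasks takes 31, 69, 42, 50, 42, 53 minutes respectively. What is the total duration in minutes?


Durations: 31, 69, 42, 50, 42, 53
Running sum: 31
+ 69 = 100
+ 42 = 142
+ 50 = 192
+ 42 = 234
+ 53 = 287
Total duration: 287 minutes
That is 4 hours and 47 minutes

287


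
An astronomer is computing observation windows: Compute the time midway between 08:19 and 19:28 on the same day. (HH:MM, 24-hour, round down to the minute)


Start time: 08:19 = 499 minutes from midnight
End time: 19:28 = 1168 minutes from midnight
Sum: 499 + 1168 = 1667
Midpoint: 1667 / 2 = 833 minutes
Convert: 833 / 60 = 13 hours, 53 minutes
Result: 13:53

13:53


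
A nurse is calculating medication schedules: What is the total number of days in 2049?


Year: 2049
Check leap year rules:
Divisible by 4? No
2049 is not a leap year
Days: 365

365


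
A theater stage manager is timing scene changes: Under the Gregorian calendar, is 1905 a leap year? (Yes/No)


Year: 1905
Divisible by 4? 1905 / 4 = 476.25 -> No
Not divisible by 4, so NOT a leap year

No


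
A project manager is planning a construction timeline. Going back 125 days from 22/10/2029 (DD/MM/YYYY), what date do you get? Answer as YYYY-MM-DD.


Start: 2029-10-22
Subtracting 125 days
Days already passed in October: 22
After going back through October: 103 more days to subtract
September 2029: 30 days, 73 remaining
August 2029: 31 days, 42 remaining
July 2029: 31 days, 11 remaining
June 2029 has 30 days, need 11
Result: 2029-06-19

2029-06-19


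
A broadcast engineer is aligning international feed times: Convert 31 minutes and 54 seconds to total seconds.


Minutes: 31
Extra seconds: 54
Seconds per minute: 60
Minutes to seconds: 31 x 60 = 1860
Total: 1860 + 54 = 1914

1914


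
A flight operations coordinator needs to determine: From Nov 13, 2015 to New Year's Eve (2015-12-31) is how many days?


Start: November 13, 2015
End: December 31, 2015
Days left in November: 17
December: 31
Sum of remaining months: 31
Total: 17 + 31 = 48

48


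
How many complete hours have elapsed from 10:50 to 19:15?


Start: 10:50
End: 19:15
Hour difference: 19 - 10 = 9 hours
Minute difference: 15 - 50 = -35 minutes
Total minutes: 505
Complete hours: 505 / 60 = 8 (remainder 25)

8


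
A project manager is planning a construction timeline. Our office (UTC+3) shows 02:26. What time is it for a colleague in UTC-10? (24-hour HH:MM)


Local time: 02:26 at UTC+3 (offset 3h)
Target zone: UTC-10 (offset -10h)
Difference: -10 - (3) = -13 hours
Calculation: 2 + (-13) = -11
Wraparound: (-11) mod 24 = 13
Result: 13:26

13:26


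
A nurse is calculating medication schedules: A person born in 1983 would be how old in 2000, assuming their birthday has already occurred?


Birth year: 1983
Current year: 2000
Age = current year - birth year
Age = 2000 - 1983 = 17

17


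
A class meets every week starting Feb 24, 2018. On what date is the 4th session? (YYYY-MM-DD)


First occurrence: 2018-02-24 (occurrence 1)
Each occurrence is 7 days after the previous.
Occurrence 4 is 3 weeks after the first.
3 weeks = 21 days
2018-02-24 + 21 days = 2018-03-17

2018-03-17


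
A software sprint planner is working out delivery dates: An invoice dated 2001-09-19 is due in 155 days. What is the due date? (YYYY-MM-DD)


Start: 2001-09-19
Adding 155 days
Days remaining in September: 11
After September: 144 days still to add
October 2001: 31 days, 113 remaining
November 2001: 30 days, 83 remaining
December 2001: 31 days, 52 remaining
January 2002: 31 days, 21 remaining
Result: 2002-02-21

2002-02-21


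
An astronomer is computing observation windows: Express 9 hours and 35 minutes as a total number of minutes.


Hours: 9
Extra minutes: 35
Minutes per hour: 60
Hours to minutes: 9 x 60 = 540
Total: 540 + 35 = 575

575


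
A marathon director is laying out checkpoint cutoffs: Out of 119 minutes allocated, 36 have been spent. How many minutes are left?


Total budget: 119 minutes
Time used: 36 minutes
Remaining: 119 - 36 = 83 minutes
Percent used: 30.3%
Percent remaining: 69.7%

83


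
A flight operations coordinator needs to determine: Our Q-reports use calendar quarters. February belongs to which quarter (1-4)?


Month: February (month 2)
Q1: January-March (months 1-3)
Q2: April-June (months 4-6)
Q3: July-September (months 7-9)
Q4: October-December (months 10-12)
Month 2 falls in Q1

1


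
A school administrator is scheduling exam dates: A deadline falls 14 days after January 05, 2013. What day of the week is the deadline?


Start: 2013-01-05 (Saturday)
Step 1 - find target date: add 14 days
  2013-01-05 + 14 days = 2013-01-19
Step 2 - day of week:
  14 mod 7 = 0
  Saturday + 0 days -> Saturday
Result: Saturday (2013-01-19)

Saturday


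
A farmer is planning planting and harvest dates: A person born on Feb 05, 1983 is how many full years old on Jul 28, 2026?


Birth: 1983-02-05
Reference: 2026-07-28
Year difference: 2026 - 1983 = 43
Has birthday (02-05) occurred by 07-28? Yes
Age in full years: 43

43


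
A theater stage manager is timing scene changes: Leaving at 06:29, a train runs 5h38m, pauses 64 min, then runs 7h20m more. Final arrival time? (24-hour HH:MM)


Depart: 06:29
Leg 1: +338 min -> 12:07
Layover: +64 min -> 13:11
Leg 2: +440 min -> 20:31
Total travel: 842 minutes = 14h 2m
Arrival: 20:31

20:31


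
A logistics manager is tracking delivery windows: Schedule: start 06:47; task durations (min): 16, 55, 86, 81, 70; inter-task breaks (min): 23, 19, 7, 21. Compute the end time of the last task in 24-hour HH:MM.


Start: 06:47 = 407 min from midnight
  after task 1 (16 min): 07:03
  after break (23 min): 07:26
  after task 2 (55 min): 08:21
  after break (19 min): 08:40
  after task 3 (86 min): 10:06
  after break (7 min): 10:13
  after task 4 (81 min): 11:34
  after break (21 min): 11:55
  after task 5 (70 min): 13:05
Total elapsed: 378 minutes
End time: 13:05

13:05


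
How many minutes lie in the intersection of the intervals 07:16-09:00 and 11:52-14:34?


Interval A: [436, 540] minutes from midnight
Interval B: [712, 874] minutes from midnight
Overlap start = max(436, 712) = 712
Overlap end = min(540, 874) = 540
End <= start, so the intervals do not overlap: 0 minutes

0


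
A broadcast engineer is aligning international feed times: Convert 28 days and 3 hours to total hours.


Days: 28
Extra hours: 3
Hours per day: 24
Days to hours: 28 x 24 = 672
Total: 672 + 3 = 675

675


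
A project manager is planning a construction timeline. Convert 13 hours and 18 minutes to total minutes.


Hours: 13
Minutes: 18
Convert hours to minutes: 13 x 60 = 780
Add remaining minutes: 780 + 18 = 798

798


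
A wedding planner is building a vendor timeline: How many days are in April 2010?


Month: April
Year: 2010
April is a 30-day month
Total: 30 days

30


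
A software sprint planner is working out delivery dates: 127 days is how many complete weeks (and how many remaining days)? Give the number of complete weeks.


Total days: 127
Days per week: 7
Division: 127 / 7 = 18 remainder 1
Complete weeks: 18
Remaining days: 1

18


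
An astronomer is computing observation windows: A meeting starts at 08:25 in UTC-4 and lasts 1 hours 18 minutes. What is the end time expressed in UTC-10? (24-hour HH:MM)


Start: 08:25 in UTC-4
Step 1 - add duration:
  minutes: 25 + 18 = 43
  hours: 8 + 1 + 0 = 9
  end in UTC-4: 09:43
Step 2 - convert UTC-4 -> UTC-10:
  offset difference: -10 - (-4) = -6 hours
  9 + (-6) = 3 -> mod 24 = 3
Result: 03:43 in UTC-10

03:43


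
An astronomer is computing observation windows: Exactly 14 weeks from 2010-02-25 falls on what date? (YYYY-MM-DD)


Start: 2010-02-25
Weeks to add: 14
Convert to days: 14 x 7 = 98 days
Add 98 days to 2010-02-25
Result: 2010-06-03

2010-06-03


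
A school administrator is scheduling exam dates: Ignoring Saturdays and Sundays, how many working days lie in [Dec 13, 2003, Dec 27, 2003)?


Start: 2003-12-13 (Saturday)
End (exclusive): 2003-12-27 (Saturday)
Total calendar days: 14
Full weeks: 14 // 7 = 2 -> 10 weekdays
Remaining 0 days starting on Saturday:
Total business days: 10 + 0 = 10

10


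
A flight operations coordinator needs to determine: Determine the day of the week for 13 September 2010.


Date: 2010-09-13
January 1, 2010 is a Friday
Day of year: 256
Offset from Jan 1: 255 days
255 mod 7 = 3
Result: Monday

Monday


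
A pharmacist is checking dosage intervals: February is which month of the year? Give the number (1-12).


Calendar month order:
1. January
2. February <--
3. March
February is month number 2

2


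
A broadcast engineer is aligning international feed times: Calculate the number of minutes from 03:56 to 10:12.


Start time: 03:56 = 236 minutes from midnight
End time: 10:12 = 612 minutes from midnight
Difference: 612 - 236 = 376 minutes
That is 6 hours and 16 minutes

376


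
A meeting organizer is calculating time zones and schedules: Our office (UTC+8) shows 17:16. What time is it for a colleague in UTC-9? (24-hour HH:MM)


Local time: 17:16 at UTC+8 (offset 8h)
Target zone: UTC-9 (offset -9h)
Difference: -9 - (8) = -17 hours
Calculation: 17 + (-17) = 0
Result: 00:16

00:16


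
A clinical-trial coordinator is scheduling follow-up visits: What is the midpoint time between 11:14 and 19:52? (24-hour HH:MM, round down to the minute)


Start time: 11:14 = 674 minutes from midnight
End time: 19:52 = 1192 minutes from midnight
Sum: 674 + 1192 = 1866
Midpoint: 1866 / 2 = 933 minutes
Convert: 933 / 60 = 15 hours, 33 minutes
Result: 15:33

15:33


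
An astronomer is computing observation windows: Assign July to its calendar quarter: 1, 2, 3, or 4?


Month: July (month 7)
Q1: January-March (months 1-3)
Q2: April-June (months 4-6)
Q3: July-September (months 7-9)
Q4: October-December (months 10-12)
Month 7 falls in Q3

3


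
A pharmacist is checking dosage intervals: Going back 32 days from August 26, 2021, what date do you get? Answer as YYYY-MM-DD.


Start: 2021-08-26
Subtracting 32 days
Days already passed in August: 26
After going back through August: 6 more days to subtract
July 2021 has 31 days, need 6
Result: 2021-07-25

2021-07-25


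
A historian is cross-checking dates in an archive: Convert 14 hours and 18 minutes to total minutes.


Hours: 14
Extra minutes: 18
Minutes per hour: 60
Hours to minutes: 14 x 60 = 840
Total: 840 + 18 = 858

858


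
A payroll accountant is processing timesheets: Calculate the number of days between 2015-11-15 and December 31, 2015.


Start: November 15, 2015
End: December 31, 2015
Days left in November: 15
December: 31
Sum of remaining months: 31
Total: 15 + 31 = 46

46


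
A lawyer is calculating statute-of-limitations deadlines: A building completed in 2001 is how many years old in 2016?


Birth year: 2001
Current year: 2016
Age = current year - birth year
Age = 2016 - 2001 = 15

15
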